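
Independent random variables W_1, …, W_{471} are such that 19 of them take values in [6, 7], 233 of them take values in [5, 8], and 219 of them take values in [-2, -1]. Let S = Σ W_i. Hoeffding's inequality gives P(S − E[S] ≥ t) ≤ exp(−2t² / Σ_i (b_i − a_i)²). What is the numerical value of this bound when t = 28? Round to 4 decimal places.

0.5109

Σ(b_i − a_i)² = 19·1² + 233·3² + 219·1² = 2335.
Exponent = 2·28² / 2335 = 0.67152.
Bound = exp(−0.67152) = 0.51093.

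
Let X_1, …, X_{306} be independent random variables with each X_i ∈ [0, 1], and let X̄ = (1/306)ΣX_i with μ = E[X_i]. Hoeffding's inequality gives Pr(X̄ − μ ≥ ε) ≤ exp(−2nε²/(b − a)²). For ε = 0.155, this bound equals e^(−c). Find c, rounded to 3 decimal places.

c = 2nε²/(b − a)² = 2·306·0.155² / 1² = 14.7033.

14.703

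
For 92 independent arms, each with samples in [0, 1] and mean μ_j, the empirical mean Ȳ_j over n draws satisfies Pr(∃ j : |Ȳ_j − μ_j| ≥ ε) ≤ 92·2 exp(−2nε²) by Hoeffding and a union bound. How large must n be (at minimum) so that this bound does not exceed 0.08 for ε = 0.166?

141

Need 2·92·exp(−2nε²) ≤ 0.08, i.e. exp(−2nε²) ≤ 0.08/184.
So 2nε² ≥ ln(184/0.08) = 7.740664.
Hence n ≥ 7.740664/(2·0.166²) = 140.453.
The smallest integer n is 141.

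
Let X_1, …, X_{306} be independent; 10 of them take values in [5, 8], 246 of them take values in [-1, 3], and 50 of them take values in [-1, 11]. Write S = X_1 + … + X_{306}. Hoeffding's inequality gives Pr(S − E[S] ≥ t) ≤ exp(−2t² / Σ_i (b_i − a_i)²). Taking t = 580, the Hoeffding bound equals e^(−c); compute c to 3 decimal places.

Σ(b_i − a_i)² = 10·3² + 246·4² + 50·12² = 11226.
c = 2t² / 11226 = 2·580² / 11226 = 59.9323.

59.932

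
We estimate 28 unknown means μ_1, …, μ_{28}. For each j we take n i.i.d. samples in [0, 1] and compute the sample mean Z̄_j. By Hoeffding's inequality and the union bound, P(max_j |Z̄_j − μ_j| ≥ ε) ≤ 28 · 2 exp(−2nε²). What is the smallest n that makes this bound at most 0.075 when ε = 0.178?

105

Need 2·28·exp(−2nε²) ≤ 0.075, i.e. exp(−2nε²) ≤ 0.075/56.
So 2nε² ≥ ln(56/0.075) = 6.615619.
Hence n ≥ 6.615619/(2·0.178²) = 104.400.
The smallest integer n is 105.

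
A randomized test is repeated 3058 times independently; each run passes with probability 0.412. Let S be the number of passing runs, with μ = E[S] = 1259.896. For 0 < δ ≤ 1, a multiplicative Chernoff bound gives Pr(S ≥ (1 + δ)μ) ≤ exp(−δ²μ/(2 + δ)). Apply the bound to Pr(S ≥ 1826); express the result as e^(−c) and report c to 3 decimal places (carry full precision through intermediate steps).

Write 1826 = (1 + δ)μ, so δ = 1826/1259.896 − 1 = 0.449326…
Then the exponent is δ²μ/(2 + δ) = (1826 − μ)² / (μ·(2 + δ)) = 103.851114.

103.851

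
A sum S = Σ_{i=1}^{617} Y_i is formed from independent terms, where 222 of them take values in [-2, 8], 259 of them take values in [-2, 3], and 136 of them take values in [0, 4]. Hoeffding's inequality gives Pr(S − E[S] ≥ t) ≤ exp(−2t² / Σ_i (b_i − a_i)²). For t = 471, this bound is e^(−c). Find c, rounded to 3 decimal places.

14.381

Σ(b_i − a_i)² = 222·10² + 259·5² + 136·4² = 30851.
c = 2t² / 30851 = 2·471² / 30851 = 14.3814.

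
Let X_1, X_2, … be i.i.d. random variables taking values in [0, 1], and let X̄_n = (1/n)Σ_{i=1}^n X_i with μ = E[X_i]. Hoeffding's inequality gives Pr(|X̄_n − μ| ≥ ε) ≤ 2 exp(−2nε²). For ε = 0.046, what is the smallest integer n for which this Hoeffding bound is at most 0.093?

726

Require 2·exp(−2nε²) ≤ 0.093, i.e. 2nε² ≥ ln(2/0.093) = 3.068303.
So n ≥ 3.068303 / (2·0.046²) = 725.024.
The smallest integer n is 726.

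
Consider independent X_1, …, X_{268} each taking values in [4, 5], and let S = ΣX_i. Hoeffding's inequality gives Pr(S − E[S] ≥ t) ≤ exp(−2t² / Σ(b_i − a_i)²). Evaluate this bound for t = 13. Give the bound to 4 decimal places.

0.2833

Σ(b_i − a_i)² = 268·(1)² = 268.
Exponent = 2·13²/268 = 1.2612.
Bound = exp(−1.2612) = 0.28332.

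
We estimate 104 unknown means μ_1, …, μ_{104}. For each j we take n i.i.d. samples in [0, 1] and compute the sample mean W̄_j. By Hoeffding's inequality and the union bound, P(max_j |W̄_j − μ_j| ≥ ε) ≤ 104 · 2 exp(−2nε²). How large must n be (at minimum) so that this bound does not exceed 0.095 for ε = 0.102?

Need 2·104·exp(−2nε²) ≤ 0.095, i.e. exp(−2nε²) ≤ 0.095/208.
So 2nε² ≥ ln(208/0.095) = 7.691416.
Hence n ≥ 7.691416/(2·0.102²) = 369.637.
The smallest integer n is 370.

370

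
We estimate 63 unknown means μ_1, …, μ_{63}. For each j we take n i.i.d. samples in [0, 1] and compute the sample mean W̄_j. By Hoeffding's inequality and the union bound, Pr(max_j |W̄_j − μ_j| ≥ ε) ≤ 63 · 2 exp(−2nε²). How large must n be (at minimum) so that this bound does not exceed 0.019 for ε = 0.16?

Need 2·63·exp(−2nε²) ≤ 0.019, i.e. exp(−2nε²) ≤ 0.019/126.
So 2nε² ≥ ln(126/0.019) = 8.799598.
Hence n ≥ 8.799598/(2·0.16²) = 171.867.
The smallest integer n is 172.

172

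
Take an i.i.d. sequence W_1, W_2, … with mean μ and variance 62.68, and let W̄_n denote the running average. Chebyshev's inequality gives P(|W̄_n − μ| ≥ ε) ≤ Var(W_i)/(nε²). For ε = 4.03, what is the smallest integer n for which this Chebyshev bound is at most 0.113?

Require 62.68/(n·4.03²) ≤ 0.113, i.e. n ≥ 62.68/(0.113·4.03²) = 34.154.
The smallest integer n is 35.

35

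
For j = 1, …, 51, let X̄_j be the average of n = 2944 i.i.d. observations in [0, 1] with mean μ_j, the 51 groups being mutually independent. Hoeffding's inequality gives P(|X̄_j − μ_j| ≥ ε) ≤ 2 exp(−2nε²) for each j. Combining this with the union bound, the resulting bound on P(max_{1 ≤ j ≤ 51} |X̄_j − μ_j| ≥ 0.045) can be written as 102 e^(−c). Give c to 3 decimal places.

Union bound over the 51 events: P(max_{1 ≤ j ≤ 51} |X̄_j − μ_j| ≥ 0.045) ≤ 51·2·exp(−2nε²) = 102 exp(−2·2944·0.045²).
So c = 2·2944·0.045² = 11.9232.

11.923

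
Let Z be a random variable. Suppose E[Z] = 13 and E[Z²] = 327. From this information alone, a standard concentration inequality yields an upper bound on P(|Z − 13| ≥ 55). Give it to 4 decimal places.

The first two moments determine the variance, so Chebyshev's inequality is the sharpest standard bound available.
Var(Z) = E[Z²] − (E[Z])² = 327 − 169 = 158.
Chebyshev's inequality: P(|Z − μ| ≥ t) ≤ Var(Z)/t² = 158/3025 = 0.0522.

0.0522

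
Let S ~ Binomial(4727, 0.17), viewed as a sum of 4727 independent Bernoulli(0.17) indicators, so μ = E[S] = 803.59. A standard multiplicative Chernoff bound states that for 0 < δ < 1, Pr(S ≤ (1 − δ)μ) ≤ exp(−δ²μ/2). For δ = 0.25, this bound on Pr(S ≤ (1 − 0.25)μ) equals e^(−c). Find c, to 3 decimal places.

25.112

c = δ²μ/2 = 0.25²·803.59/2 = 25.1122.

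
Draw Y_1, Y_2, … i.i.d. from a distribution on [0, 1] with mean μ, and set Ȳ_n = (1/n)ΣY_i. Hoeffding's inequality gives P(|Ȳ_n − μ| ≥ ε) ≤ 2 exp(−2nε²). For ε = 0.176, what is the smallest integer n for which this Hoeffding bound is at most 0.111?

Require 2·exp(−2nε²) ≤ 0.111, i.e. 2nε² ≥ ln(2/0.111) = 2.891372.
So n ≥ 2.891372 / (2·0.176²) = 46.671.
The smallest integer n is 47.

47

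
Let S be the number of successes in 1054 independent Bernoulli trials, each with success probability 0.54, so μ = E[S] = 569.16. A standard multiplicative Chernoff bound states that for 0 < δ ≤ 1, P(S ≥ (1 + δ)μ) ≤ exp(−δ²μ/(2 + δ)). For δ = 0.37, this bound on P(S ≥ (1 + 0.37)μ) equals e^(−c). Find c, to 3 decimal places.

32.877

c = δ²μ/(2 + δ) = 0.37²·569.16/(2 + 0.37) = 32.8768.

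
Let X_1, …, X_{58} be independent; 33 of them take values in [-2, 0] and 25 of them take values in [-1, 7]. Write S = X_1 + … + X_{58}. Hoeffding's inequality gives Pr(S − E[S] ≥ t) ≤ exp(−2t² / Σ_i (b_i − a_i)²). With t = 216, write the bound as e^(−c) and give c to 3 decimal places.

Σ(b_i − a_i)² = 33·2² + 25·8² = 1732.
c = 2t² / 1732 = 2·216² / 1732 = 53.8753.

53.875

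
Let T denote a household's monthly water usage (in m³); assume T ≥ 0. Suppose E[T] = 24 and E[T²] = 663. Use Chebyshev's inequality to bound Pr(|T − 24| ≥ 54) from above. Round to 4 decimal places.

Var(T) = E[T²] − (E[T])² = 663 − 576 = 87.
Chebyshev's inequality: Pr(|T − μ| ≥ t) ≤ Var(T)/t² = 87/2916 = 0.0298.

0.0298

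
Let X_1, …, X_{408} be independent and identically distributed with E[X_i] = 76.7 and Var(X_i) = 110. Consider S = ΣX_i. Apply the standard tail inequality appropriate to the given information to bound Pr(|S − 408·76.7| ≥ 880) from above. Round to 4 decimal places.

With mean and variance of each term known, Chebyshev's inequality bounds the deviation of the sum (or sample mean).
Var(S) = n·Var(X_i) = 408·110 = 44880.
Chebyshev: Pr(|S − 408·76.7| ≥ 880) ≤ Var(S)/880² = 44880/774400 = 0.0580.

0.0580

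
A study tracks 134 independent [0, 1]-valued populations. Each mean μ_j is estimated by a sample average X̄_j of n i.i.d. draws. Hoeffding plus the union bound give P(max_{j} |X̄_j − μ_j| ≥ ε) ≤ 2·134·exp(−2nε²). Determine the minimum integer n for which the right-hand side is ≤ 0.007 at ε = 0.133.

Need 2·134·exp(−2nε²) ≤ 0.007, i.e. exp(−2nε²) ≤ 0.007/268.
So 2nε² ≥ ln(268/0.007) = 10.552832.
Hence n ≥ 10.552832/(2·0.133²) = 298.288.
The smallest integer n is 299.

299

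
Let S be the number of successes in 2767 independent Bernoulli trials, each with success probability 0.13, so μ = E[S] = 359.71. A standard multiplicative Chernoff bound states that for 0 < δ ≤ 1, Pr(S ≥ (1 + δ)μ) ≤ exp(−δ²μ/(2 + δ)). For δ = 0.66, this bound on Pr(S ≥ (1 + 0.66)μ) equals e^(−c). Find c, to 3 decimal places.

c = δ²μ/(2 + δ) = 0.66²·359.71/(2 + 0.66) = 58.9059.

58.906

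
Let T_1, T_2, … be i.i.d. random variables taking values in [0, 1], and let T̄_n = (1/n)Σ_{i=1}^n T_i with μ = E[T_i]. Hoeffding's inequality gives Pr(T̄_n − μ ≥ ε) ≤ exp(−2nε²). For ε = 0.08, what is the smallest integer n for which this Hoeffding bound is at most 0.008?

Require exp(−2nε²) ≤ 0.008, i.e. 2nε² ≥ ln(1/0.008) = 4.828314.
So n ≥ 4.828314 / (2·0.08²) = 377.212.
The smallest integer n is 378.

378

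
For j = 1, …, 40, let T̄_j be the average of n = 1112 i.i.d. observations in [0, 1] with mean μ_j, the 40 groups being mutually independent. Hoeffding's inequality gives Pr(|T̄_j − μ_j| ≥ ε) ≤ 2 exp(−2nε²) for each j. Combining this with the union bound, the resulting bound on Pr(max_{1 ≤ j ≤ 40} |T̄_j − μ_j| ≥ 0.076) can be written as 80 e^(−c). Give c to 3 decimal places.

12.846

Union bound over the 40 events: Pr(max_{1 ≤ j ≤ 40} |T̄_j − μ_j| ≥ 0.076) ≤ 40·2·exp(−2nε²) = 80 exp(−2·1112·0.076²).
So c = 2·1112·0.076² = 12.8458.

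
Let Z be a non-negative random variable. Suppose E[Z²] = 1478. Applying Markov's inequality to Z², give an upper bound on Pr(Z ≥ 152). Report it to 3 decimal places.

Since Z ≥ 0, the event {Z ≥ 152} is the same as {Z² ≥ 23104}.
Markov's inequality applied to Z² gives Pr(Z² ≥ 23104) ≤ E[Z²]/23104 = 1478/23104 = 0.0640.

0.064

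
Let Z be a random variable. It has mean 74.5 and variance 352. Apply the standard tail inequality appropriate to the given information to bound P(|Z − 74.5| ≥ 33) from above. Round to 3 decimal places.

Mean and variance are known, so Chebyshev's inequality applies.
Chebyshev: P(|Z − μ| ≥ t) ≤ Var(Z)/t².
Bound = 352 / 1089 = 0.3232.

0.323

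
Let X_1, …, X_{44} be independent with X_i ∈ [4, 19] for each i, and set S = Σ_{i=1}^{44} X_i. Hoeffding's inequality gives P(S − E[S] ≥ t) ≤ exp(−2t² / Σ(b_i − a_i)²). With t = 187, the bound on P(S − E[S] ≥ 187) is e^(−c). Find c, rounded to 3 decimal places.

Σ(b_i − a_i)² = 44·(15)² = 9900.
c = 2t²/9900 = 2·187²/9900 = 7.0644.

7.064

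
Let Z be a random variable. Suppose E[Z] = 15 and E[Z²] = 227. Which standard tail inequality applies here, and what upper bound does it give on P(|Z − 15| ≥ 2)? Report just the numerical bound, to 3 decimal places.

0.500

The first two moments determine the variance, so Chebyshev's inequality is the sharpest standard bound available.
Var(Z) = E[Z²] − (E[Z])² = 227 − 225 = 2.
Chebyshev's inequality: P(|Z − μ| ≥ t) ≤ Var(Z)/t² = 2/4 = 0.5000.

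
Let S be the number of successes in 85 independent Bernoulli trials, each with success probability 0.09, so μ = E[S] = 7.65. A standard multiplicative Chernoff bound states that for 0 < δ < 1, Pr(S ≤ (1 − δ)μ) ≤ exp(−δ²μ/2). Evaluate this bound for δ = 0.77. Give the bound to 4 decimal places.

Exponent = δ²μ/2 = 0.77²·7.65/2 = 2.2678.
Bound = exp(−2.2678) = 0.10354.

0.1035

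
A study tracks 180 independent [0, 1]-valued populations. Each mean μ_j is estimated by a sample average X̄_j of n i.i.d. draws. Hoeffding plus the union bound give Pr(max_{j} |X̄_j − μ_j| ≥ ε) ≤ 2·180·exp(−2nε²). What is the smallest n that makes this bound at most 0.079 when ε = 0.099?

430

Need 2·180·exp(−2nε²) ≤ 0.079, i.e. exp(−2nε²) ≤ 0.079/360.
So 2nε² ≥ ln(360/0.079) = 8.424411.
Hence n ≥ 8.424411/(2·0.099²) = 429.773.
The smallest integer n is 430.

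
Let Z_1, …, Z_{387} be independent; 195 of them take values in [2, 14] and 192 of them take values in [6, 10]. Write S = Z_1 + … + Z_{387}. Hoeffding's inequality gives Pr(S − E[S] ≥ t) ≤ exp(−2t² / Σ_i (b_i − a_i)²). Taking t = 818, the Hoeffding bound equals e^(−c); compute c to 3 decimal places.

42.959

Σ(b_i − a_i)² = 195·12² + 192·4² = 31152.
c = 2t² / 31152 = 2·818² / 31152 = 42.9587.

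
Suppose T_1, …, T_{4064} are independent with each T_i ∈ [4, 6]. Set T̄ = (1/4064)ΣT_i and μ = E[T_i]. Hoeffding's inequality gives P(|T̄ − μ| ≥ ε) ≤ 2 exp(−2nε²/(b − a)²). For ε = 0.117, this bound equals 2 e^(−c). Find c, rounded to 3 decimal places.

27.816

c = 2nε²/(b − a)² = 2·4064·0.117² / 2² = 27.8160.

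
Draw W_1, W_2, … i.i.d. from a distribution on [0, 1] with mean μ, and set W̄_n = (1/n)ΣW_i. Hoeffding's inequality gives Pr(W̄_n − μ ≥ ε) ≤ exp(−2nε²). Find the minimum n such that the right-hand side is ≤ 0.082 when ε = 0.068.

271

Require exp(−2nε²) ≤ 0.082, i.e. 2nε² ≥ ln(1/0.082) = 2.501036.
So n ≥ 2.501036 / (2·0.068²) = 270.441.
The smallest integer n is 271.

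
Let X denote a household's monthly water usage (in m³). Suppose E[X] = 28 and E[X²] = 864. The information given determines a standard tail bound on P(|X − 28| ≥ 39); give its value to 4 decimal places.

0.0526

The first two moments determine the variance, so Chebyshev's inequality is the sharpest standard bound available.
Var(X) = E[X²] − (E[X])² = 864 − 784 = 80.
Chebyshev's inequality: P(|X − μ| ≥ t) ≤ Var(X)/t² = 80/1521 = 0.0526.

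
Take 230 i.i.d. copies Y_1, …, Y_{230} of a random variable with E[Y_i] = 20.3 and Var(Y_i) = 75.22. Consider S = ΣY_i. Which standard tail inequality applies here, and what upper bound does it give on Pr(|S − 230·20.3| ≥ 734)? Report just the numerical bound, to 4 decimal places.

With mean and variance of each term known, Chebyshev's inequality bounds the deviation of the sum (or sample mean).
Var(S) = n·Var(Y_i) = 230·75.22 = 17300.6.
Chebyshev: Pr(|S − 230·20.3| ≥ 734) ≤ Var(S)/734² = 17300.6/538756 = 0.0321.

0.0321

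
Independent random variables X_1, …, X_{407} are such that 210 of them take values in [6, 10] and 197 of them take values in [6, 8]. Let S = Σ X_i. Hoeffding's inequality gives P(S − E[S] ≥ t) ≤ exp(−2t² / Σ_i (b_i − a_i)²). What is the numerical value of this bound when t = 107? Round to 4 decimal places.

Σ(b_i − a_i)² = 210·4² + 197·2² = 4148.
Exponent = 2·107² / 4148 = 5.52025.
Bound = exp(−5.52025) = 0.00400.

0.0040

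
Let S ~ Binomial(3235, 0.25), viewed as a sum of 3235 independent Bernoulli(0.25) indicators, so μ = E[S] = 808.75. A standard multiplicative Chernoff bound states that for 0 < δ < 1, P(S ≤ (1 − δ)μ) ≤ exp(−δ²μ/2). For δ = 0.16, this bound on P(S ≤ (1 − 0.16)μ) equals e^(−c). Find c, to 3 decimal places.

c = δ²μ/2 = 0.16²·808.75/2 = 10.3520.

10.352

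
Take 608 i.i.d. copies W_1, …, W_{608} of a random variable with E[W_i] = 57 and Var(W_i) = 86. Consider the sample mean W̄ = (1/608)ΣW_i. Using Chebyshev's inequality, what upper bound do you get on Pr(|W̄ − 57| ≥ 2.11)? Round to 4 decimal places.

Var(W̄) = Var(W_i)/n = 86/608 = 0.14145.
Chebyshev: Pr(|W̄ − 57| ≥ 2.11) ≤ Var(W̄)/(2.11)² = 86/(608·2.11²) = 0.0318.

0.0318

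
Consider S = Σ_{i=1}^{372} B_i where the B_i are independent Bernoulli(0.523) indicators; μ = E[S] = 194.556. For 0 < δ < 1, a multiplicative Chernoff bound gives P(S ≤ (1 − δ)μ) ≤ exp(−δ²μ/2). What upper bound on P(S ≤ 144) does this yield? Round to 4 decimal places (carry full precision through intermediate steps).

Write 144 = (1 − δ)μ, so δ = 1 − 144/194.556 = 0.2598532…
Then the exponent is δ²μ/2 = (μ − 144)²/(2μ) = 6.568569.
Bound = exp(−6.568569) = 0.00140.

0.0014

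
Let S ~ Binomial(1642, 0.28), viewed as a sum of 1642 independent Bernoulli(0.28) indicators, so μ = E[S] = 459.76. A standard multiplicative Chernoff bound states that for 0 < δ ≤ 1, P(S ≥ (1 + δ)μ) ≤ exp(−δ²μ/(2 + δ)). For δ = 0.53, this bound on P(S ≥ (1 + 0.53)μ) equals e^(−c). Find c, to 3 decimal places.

c = δ²μ/(2 + δ) = 0.53²·459.76/(2 + 0.53) = 51.0461.

51.046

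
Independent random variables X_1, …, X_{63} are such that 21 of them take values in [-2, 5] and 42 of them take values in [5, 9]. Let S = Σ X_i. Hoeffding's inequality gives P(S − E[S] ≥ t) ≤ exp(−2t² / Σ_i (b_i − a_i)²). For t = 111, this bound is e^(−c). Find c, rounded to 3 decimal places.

Σ(b_i − a_i)² = 21·7² + 42·4² = 1701.
c = 2t² / 1701 = 2·111² / 1701 = 14.4868.

14.487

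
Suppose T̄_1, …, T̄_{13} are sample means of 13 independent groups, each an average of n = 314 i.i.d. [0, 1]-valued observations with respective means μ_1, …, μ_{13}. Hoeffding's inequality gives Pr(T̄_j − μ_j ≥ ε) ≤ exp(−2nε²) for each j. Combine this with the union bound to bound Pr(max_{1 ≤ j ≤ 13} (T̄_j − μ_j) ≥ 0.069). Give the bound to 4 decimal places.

0.6538

Per-experiment Hoeffding bound: exp(−2·314·0.069²) = exp(−2.98991) = 0.050292.
Union bound over 13 events: 13·0.050292 = 0.65380.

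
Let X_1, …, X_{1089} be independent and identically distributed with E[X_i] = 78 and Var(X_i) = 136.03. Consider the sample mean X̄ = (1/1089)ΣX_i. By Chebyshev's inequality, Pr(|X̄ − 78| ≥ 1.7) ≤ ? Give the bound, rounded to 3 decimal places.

0.043

Var(X̄) = Var(X_i)/n = 136.03/1089 = 0.12491.
Chebyshev: Pr(|X̄ − 78| ≥ 1.7) ≤ Var(X̄)/(1.7)² = 136.03/(1089·1.7²) = 0.0432.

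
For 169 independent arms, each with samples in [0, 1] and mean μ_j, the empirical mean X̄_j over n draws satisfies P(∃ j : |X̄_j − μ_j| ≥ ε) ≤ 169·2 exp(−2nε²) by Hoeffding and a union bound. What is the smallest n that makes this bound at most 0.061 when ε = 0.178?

137

Need 2·169·exp(−2nε²) ≤ 0.061, i.e. exp(−2nε²) ≤ 0.061/338.
So 2nε² ≥ ln(338/0.061) = 8.619927.
Hence n ≥ 8.619927/(2·0.178²) = 136.030.
The smallest integer n is 137.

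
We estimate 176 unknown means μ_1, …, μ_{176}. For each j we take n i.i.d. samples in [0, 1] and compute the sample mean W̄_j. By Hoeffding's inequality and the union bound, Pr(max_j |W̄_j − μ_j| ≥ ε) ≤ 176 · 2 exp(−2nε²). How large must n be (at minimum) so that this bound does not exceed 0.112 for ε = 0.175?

132

Need 2·176·exp(−2nε²) ≤ 0.112, i.e. exp(−2nε²) ≤ 0.112/352.
So 2nε² ≥ ln(352/0.112) = 8.052888.
Hence n ≥ 8.052888/(2·0.175²) = 131.476.
The smallest integer n is 132.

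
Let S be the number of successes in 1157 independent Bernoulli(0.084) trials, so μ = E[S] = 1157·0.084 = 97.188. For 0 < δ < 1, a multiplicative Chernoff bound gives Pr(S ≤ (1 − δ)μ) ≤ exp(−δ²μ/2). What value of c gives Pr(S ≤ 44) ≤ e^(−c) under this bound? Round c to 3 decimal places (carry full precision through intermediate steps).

14.554

Write 44 = (1 − δ)μ, so δ = 1 − 44/97.188 = 0.5472692…
Then the exponent is δ²μ/2 = (μ − 44)²/(2μ) = 14.554077.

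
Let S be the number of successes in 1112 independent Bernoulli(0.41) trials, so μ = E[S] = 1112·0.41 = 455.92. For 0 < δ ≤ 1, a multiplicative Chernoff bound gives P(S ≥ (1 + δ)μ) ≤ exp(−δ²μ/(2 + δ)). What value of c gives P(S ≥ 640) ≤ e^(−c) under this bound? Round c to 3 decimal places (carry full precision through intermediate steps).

Write 640 = (1 + δ)μ, so δ = 640/455.92 − 1 = 0.403755…
Then the exponent is δ²μ/(2 + δ) = (640 − μ)² / (μ·(2 + δ)) = 30.919635.

30.920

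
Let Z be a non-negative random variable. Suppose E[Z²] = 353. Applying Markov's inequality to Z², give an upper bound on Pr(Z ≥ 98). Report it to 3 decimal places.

0.037

Since Z ≥ 0, the event {Z ≥ 98} is the same as {Z² ≥ 9604}.
Markov's inequality applied to Z² gives Pr(Z² ≥ 9604) ≤ E[Z²]/9604 = 353/9604 = 0.0368.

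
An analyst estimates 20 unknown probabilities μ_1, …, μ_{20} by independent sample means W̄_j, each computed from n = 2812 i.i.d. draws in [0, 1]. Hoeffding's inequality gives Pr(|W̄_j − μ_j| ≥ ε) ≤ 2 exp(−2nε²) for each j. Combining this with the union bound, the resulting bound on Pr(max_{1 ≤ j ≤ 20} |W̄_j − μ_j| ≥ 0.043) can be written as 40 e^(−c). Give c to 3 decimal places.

Union bound over the 20 events: Pr(max_{1 ≤ j ≤ 20} |W̄_j − μ_j| ≥ 0.043) ≤ 20·2·exp(−2nε²) = 40 exp(−2·2812·0.043²).
So c = 2·2812·0.043² = 10.3988.

10.399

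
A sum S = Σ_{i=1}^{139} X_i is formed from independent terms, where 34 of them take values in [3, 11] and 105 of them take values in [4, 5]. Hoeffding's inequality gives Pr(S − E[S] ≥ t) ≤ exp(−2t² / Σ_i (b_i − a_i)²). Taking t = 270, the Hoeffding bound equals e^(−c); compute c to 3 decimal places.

Σ(b_i − a_i)² = 34·8² + 105·1² = 2281.
c = 2t² / 2281 = 2·270² / 2281 = 63.9193.

63.919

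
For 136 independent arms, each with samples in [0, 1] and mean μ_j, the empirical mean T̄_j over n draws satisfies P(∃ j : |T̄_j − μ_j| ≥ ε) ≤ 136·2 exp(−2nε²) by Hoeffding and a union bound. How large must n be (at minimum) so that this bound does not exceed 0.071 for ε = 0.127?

256

Need 2·136·exp(−2nε²) ≤ 0.071, i.e. exp(−2nε²) ≤ 0.071/272.
So 2nε² ≥ ln(272/0.071) = 8.250877.
Hence n ≥ 8.250877/(2·0.127²) = 255.778.
The smallest integer n is 256.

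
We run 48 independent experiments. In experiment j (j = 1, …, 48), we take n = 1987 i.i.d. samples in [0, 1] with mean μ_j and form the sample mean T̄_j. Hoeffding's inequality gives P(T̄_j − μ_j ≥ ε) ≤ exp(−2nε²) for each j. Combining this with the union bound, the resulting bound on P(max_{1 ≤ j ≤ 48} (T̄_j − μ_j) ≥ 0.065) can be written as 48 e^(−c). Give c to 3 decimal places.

16.790

Union bound over the 48 events: P(max_{1 ≤ j ≤ 48} (T̄_j − μ_j) ≥ 0.065) ≤ 48·exp(−2nε²) = 48 exp(−2·1987·0.065²).
So c = 2·1987·0.065² = 16.7902.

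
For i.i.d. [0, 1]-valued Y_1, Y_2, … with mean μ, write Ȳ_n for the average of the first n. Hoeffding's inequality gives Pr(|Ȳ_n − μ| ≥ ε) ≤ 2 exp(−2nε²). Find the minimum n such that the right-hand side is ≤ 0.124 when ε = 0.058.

Require 2·exp(−2nε²) ≤ 0.124, i.e. 2nε² ≥ ln(2/0.124) = 2.780621.
So n ≥ 2.780621 / (2·0.058²) = 413.291.
The smallest integer n is 414.

414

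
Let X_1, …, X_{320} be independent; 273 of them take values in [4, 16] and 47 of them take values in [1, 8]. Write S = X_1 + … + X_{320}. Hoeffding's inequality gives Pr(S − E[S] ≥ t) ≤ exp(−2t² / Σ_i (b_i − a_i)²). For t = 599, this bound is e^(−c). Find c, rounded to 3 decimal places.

Σ(b_i − a_i)² = 273·12² + 47·7² = 41615.
c = 2t² / 41615 = 2·599² / 41615 = 17.2438.

17.244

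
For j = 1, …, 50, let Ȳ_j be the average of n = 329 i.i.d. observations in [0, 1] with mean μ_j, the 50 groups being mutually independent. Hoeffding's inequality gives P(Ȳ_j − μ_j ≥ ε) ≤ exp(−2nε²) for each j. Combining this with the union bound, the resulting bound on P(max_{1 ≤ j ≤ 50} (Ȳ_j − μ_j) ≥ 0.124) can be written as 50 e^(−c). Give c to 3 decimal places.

Union bound over the 50 events: P(max_{1 ≤ j ≤ 50} (Ȳ_j − μ_j) ≥ 0.124) ≤ 50·exp(−2nε²) = 50 exp(−2·329·0.124²).
So c = 2·329·0.124² = 10.1174.

10.117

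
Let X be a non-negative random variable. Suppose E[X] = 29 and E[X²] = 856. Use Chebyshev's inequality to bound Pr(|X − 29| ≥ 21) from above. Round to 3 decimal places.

Var(X) = E[X²] − (E[X])² = 856 − 841 = 15.
Chebyshev's inequality: Pr(|X − μ| ≥ t) ≤ Var(X)/t² = 15/441 = 0.0340.

0.034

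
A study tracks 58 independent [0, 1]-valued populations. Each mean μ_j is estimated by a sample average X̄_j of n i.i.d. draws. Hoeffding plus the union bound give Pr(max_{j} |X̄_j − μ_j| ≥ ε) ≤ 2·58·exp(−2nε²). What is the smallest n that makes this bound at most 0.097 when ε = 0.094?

402

Need 2·58·exp(−2nε²) ≤ 0.097, i.e. exp(−2nε²) ≤ 0.097/116.
So 2nε² ≥ ln(116/0.097) = 7.086634.
Hence n ≥ 7.086634/(2·0.094²) = 401.009.
The smallest integer n is 402.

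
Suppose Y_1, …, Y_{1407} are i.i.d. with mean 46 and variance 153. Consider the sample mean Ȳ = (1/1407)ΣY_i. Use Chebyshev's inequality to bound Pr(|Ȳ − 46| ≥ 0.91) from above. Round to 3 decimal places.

Var(Ȳ) = Var(Y_i)/n = 153/1407 = 0.10874.
Chebyshev: Pr(|Ȳ − 46| ≥ 0.91) ≤ Var(Ȳ)/(0.91)² = 153/(1407·0.91²) = 0.1313.

0.131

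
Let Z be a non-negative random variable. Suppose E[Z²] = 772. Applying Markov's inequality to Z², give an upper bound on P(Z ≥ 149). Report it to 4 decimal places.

0.0348

Since Z ≥ 0, the event {Z ≥ 149} is the same as {Z² ≥ 22201}.
Markov's inequality applied to Z² gives P(Z² ≥ 22201) ≤ E[Z²]/22201 = 772/22201 = 0.0348.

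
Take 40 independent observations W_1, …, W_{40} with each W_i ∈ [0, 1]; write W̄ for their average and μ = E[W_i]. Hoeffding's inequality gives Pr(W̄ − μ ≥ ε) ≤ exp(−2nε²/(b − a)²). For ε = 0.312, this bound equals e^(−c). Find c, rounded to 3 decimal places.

7.788

c = 2nε²/(b − a)² = 2·40·0.312² / 1² = 7.7875.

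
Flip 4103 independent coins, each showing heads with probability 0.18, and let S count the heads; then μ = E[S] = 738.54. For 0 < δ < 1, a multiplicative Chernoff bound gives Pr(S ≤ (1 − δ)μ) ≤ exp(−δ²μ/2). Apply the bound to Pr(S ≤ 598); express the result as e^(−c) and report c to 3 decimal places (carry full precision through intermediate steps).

13.372

Write 598 = (1 − δ)μ, so δ = 1 − 598/738.54 = 0.1902944…
Then the exponent is δ²μ/2 = (μ − 598)²/(2μ) = 13.371985.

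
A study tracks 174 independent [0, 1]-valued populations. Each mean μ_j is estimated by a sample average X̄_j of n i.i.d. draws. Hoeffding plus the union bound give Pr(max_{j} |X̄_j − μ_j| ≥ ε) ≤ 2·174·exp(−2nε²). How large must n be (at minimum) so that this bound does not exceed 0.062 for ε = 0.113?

339

Need 2·174·exp(−2nε²) ≤ 0.062, i.e. exp(−2nε²) ≤ 0.062/348.
So 2nε² ≥ ln(348/0.062) = 8.632823.
Hence n ≥ 8.632823/(2·0.113²) = 338.038.
The smallest integer n is 339.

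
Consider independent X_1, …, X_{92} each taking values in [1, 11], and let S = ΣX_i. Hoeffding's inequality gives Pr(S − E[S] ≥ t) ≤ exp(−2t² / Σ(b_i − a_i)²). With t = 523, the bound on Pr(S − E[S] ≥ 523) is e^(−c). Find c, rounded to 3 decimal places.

59.463

Σ(b_i − a_i)² = 92·(10)² = 9200.
c = 2t²/9200 = 2·523²/9200 = 59.4628.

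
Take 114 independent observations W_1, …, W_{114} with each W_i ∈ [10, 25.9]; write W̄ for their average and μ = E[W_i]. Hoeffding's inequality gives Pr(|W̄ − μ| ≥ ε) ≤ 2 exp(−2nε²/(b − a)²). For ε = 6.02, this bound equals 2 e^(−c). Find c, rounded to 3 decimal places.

c = 2nε²/(b − a)² = 2·114·6.02² / 15.9² = 32.6839.

32.684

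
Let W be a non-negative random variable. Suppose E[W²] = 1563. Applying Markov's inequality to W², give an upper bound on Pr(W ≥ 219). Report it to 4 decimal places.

Since W ≥ 0, the event {W ≥ 219} is the same as {W² ≥ 47961}.
Markov's inequality applied to W² gives Pr(W² ≥ 47961) ≤ E[W²]/47961 = 1563/47961 = 0.0326.

0.0326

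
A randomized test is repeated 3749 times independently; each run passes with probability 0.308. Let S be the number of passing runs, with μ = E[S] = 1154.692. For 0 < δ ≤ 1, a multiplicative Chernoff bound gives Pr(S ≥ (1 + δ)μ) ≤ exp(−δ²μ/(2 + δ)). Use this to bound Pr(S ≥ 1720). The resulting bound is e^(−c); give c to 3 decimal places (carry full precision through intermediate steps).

111.168

Write 1720 = (1 + δ)μ, so δ = 1720/1154.692 − 1 = 0.4895747…
Then the exponent is δ²μ/(2 + δ) = (1720 − μ)² / (μ·(2 + δ)) = 111.167782.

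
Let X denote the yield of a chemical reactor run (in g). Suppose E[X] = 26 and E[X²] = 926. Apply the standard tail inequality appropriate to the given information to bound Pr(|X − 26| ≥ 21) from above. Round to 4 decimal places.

The first two moments determine the variance, so Chebyshev's inequality is the sharpest standard bound available.
Var(X) = E[X²] − (E[X])² = 926 − 676 = 250.
Chebyshev's inequality: Pr(|X − μ| ≥ t) ≤ Var(X)/t² = 250/441 = 0.5669.

0.5669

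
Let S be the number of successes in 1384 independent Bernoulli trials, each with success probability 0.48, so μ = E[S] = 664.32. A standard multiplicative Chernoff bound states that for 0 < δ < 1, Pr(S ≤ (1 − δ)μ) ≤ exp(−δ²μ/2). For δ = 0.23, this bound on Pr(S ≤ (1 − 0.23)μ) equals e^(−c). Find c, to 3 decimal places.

c = δ²μ/2 = 0.23²·664.32/2 = 17.5713.

17.571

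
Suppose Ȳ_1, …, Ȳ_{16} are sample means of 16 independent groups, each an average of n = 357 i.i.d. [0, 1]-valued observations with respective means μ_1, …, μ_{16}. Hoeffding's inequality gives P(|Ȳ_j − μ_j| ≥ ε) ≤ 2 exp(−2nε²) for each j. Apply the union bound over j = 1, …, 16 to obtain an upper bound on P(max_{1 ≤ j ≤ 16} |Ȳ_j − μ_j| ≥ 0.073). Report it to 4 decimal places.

Per-experiment Hoeffding bound: 2·exp(−2·357·0.073²) = 2·exp(−3.80491) = 0.044523.
Union bound over 16 events: 16·0.044523 = 0.71236.

0.7124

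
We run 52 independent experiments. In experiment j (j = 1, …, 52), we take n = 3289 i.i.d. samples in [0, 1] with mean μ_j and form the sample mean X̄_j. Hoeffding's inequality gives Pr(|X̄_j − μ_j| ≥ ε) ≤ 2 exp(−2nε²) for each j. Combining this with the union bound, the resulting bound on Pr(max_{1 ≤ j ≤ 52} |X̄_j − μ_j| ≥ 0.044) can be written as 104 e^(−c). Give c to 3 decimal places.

Union bound over the 52 events: Pr(max_{1 ≤ j ≤ 52} |X̄_j − μ_j| ≥ 0.044) ≤ 52·2·exp(−2nε²) = 104 exp(−2·3289·0.044²).
So c = 2·3289·0.044² = 12.7350.

12.735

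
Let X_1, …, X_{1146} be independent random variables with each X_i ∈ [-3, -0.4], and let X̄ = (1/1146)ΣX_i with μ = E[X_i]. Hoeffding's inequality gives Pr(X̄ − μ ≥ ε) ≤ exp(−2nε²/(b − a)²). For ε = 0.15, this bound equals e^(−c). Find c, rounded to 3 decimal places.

7.629

c = 2nε²/(b − a)² = 2·1146·0.15² / 2.6² = 7.6287.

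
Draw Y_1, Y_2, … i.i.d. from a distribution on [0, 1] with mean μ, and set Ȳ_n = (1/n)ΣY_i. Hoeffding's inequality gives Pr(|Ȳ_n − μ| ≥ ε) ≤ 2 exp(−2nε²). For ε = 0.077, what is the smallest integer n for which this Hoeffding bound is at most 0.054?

305

Require 2·exp(−2nε²) ≤ 0.054, i.e. 2nε² ≥ ln(2/0.054) = 3.611918.
So n ≥ 3.611918 / (2·0.077²) = 304.598.
The smallest integer n is 305.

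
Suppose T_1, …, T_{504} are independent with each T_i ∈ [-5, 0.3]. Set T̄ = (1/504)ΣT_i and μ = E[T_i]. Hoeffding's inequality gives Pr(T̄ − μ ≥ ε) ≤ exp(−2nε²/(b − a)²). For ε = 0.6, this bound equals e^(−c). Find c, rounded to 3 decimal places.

c = 2nε²/(b − a)² = 2·504·0.6² / 5.3² = 12.9185.

12.918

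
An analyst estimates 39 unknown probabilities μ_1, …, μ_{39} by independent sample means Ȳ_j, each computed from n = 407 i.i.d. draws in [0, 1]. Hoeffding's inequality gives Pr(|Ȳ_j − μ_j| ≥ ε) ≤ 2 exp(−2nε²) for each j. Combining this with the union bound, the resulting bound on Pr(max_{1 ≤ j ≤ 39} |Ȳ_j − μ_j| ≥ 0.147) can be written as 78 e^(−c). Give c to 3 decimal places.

Union bound over the 39 events: Pr(max_{1 ≤ j ≤ 39} |Ȳ_j − μ_j| ≥ 0.147) ≤ 39·2·exp(−2nε²) = 78 exp(−2·407·0.147²).
So c = 2·407·0.147² = 17.5897.

17.590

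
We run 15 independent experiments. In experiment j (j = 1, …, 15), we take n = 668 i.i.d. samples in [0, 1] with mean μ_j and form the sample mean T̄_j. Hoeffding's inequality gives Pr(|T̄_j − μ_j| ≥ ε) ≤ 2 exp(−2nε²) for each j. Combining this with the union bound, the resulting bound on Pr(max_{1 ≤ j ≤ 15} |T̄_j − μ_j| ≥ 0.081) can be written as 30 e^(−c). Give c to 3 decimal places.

Union bound over the 15 events: Pr(max_{1 ≤ j ≤ 15} |T̄_j − μ_j| ≥ 0.081) ≤ 15·2·exp(−2nε²) = 30 exp(−2·668·0.081²).
So c = 2·668·0.081² = 8.7655.

8.765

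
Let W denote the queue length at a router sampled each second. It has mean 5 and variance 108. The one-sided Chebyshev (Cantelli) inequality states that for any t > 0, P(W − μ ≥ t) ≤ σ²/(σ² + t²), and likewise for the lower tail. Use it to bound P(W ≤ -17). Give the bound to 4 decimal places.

Here σ² = 108 and t = 22, so σ² + t² = 592.
Cantelli's bound: 108/592 = 0.1824.

0.1824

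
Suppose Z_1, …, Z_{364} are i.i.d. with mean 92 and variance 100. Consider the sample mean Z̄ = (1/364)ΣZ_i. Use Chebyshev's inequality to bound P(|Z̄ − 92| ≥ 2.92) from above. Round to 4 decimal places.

0.0322

Var(Z̄) = Var(Z_i)/n = 100/364 = 0.27473.
Chebyshev: P(|Z̄ − 92| ≥ 2.92) ≤ Var(Z̄)/(2.92)² = 100/(364·2.92²) = 0.0322.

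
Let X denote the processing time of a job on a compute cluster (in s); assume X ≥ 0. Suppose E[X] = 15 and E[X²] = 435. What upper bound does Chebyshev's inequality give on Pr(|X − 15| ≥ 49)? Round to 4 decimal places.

Var(X) = E[X²] − (E[X])² = 435 − 225 = 210.
Chebyshev's inequality: Pr(|X − μ| ≥ t) ≤ Var(X)/t² = 210/2401 = 0.0875.

0.0875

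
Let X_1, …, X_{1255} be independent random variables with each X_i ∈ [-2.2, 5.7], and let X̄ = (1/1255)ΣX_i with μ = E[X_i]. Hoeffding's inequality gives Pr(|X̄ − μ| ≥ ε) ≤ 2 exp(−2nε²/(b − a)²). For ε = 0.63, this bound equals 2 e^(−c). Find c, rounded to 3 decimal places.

c = 2nε²/(b − a)² = 2·1255·0.63² / 7.9² = 15.9625.

15.962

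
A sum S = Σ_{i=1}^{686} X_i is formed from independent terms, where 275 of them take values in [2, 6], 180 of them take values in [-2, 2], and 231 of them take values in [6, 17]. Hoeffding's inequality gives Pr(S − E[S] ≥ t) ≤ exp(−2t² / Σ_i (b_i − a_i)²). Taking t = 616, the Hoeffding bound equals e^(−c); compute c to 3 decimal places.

Σ(b_i − a_i)² = 275·4² + 180·4² + 231·11² = 35231.
c = 2t² / 35231 = 2·616² / 35231 = 21.5410.

21.541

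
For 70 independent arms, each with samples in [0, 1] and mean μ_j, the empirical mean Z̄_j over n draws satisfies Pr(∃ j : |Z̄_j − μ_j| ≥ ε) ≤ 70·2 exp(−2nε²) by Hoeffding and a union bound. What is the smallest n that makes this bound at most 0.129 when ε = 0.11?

Need 2·70·exp(−2nε²) ≤ 0.129, i.e. exp(−2nε²) ≤ 0.129/140.
So 2nε² ≥ ln(140/0.129) = 6.989585.
Hence n ≥ 6.989585/(2·0.11²) = 288.826.
The smallest integer n is 289.

289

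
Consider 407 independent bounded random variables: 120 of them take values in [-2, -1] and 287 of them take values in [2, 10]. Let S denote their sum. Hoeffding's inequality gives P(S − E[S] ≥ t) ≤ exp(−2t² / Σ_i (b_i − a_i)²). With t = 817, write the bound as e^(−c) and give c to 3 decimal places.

72.208

Σ(b_i − a_i)² = 120·1² + 287·8² = 18488.
c = 2t² / 18488 = 2·817² / 18488 = 72.2078.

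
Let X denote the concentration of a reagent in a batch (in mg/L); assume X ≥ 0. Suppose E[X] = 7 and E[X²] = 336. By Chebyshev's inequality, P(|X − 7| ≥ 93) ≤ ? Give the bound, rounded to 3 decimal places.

0.033

Var(X) = E[X²] − (E[X])² = 336 − 49 = 287.
Chebyshev's inequality: P(|X − μ| ≥ t) ≤ Var(X)/t² = 287/8649 = 0.0332.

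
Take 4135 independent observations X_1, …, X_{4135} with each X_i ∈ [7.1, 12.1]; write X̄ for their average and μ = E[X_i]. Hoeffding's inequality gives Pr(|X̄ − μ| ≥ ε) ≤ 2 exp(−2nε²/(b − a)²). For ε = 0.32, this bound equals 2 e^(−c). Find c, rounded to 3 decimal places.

33.874

c = 2nε²/(b − a)² = 2·4135·0.32² / 5² = 33.8739.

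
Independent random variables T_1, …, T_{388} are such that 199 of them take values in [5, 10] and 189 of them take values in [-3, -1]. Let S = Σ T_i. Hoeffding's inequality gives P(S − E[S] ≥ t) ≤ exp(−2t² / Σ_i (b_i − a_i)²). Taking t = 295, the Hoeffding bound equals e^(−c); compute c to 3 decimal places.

Σ(b_i − a_i)² = 199·5² + 189·2² = 5731.
c = 2t² / 5731 = 2·295² / 5731 = 30.3699.

30.370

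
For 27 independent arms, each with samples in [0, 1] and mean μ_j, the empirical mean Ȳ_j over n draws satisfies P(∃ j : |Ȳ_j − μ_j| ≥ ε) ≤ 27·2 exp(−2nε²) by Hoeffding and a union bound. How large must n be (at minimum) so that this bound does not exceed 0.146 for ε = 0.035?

2414

Need 2·27·exp(−2nε²) ≤ 0.146, i.e. exp(−2nε²) ≤ 0.146/54.
So 2nε² ≥ ln(54/0.146) = 5.913133.
Hence n ≥ 5.913133/(2·0.035²) = 2413.524.
The smallest integer n is 2414.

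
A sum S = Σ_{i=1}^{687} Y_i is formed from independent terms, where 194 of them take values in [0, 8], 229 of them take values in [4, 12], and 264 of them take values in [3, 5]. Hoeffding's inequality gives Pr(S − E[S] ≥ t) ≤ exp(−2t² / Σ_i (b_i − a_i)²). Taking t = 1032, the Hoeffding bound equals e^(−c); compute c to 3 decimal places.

75.727

Σ(b_i − a_i)² = 194·8² + 229·8² + 264·2² = 28128.
c = 2t² / 28128 = 2·1032² / 28128 = 75.7270.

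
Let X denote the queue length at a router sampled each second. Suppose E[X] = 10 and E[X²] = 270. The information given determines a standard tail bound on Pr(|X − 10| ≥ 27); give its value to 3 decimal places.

0.233

The first two moments determine the variance, so Chebyshev's inequality is the sharpest standard bound available.
Var(X) = E[X²] − (E[X])² = 270 − 100 = 170.
Chebyshev's inequality: Pr(|X − μ| ≥ t) ≤ Var(X)/t² = 170/729 = 0.2332.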